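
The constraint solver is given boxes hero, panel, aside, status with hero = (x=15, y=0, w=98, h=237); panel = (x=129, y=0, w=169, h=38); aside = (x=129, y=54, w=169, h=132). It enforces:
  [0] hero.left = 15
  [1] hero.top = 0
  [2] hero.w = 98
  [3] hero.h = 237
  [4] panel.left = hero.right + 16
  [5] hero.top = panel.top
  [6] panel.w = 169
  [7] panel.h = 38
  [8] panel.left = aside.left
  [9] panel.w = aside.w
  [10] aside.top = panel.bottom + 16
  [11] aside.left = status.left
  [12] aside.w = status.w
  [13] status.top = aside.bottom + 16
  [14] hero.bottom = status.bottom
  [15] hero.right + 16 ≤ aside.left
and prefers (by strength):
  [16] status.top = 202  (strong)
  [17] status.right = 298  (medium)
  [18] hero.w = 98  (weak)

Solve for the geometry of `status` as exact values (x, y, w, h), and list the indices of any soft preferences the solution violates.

1. status.x = 129  [aside.left = status.left]
2. status.w = 169  [aside.w = status.w]
3. status.y = 202  [status.top = aside.bottom + 16]
4. status.h = 35  [hero.bottom = status.bottom]

status = (x=129, y=202, w=169, h=35)
violated soft preferences: none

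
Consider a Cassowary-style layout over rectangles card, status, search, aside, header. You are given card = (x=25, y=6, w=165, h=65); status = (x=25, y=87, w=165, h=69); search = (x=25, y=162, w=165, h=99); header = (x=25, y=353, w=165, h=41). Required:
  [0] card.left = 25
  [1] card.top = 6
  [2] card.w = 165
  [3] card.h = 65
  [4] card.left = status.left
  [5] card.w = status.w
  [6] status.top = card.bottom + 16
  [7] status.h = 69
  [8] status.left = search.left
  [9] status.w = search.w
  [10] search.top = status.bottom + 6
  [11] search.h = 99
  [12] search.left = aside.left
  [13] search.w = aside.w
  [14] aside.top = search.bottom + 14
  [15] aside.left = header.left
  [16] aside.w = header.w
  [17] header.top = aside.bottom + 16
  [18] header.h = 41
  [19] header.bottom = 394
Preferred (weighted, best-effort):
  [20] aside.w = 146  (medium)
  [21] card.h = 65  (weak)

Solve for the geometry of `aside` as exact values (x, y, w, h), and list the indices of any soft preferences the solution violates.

aside = (x=25, y=275, w=165, h=62)
violated soft preferences: 20

1. aside.x = 25  [search.left = aside.left]
2. aside.w = 165  [search.w = aside.w]
3. aside.y = 275  [aside.top = search.bottom + 14]
4. aside.h = 62  [header.top = aside.bottom + 16]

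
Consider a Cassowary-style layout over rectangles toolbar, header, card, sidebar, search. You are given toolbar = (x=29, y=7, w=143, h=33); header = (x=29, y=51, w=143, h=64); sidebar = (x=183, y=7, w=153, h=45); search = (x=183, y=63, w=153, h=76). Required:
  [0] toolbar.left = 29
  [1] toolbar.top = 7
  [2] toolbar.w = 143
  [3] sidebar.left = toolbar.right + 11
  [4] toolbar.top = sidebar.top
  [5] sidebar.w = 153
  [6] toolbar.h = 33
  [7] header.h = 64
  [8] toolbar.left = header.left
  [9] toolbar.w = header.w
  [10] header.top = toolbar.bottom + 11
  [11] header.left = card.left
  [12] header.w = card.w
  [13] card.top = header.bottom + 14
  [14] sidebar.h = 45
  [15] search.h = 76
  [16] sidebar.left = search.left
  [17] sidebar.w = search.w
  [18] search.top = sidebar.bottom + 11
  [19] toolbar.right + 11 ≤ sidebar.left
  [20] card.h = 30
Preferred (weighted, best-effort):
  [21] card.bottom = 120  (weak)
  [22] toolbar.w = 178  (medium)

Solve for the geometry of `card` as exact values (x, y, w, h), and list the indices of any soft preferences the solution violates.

card = (x=29, y=129, w=143, h=30)
violated soft preferences: 21, 22

1. card.x = 29  [header.left = card.left]
2. card.w = 143  [header.w = card.w]
3. card.y = 129  [card.top = header.bottom + 14]
4. card.h = 30  [card.h = 30]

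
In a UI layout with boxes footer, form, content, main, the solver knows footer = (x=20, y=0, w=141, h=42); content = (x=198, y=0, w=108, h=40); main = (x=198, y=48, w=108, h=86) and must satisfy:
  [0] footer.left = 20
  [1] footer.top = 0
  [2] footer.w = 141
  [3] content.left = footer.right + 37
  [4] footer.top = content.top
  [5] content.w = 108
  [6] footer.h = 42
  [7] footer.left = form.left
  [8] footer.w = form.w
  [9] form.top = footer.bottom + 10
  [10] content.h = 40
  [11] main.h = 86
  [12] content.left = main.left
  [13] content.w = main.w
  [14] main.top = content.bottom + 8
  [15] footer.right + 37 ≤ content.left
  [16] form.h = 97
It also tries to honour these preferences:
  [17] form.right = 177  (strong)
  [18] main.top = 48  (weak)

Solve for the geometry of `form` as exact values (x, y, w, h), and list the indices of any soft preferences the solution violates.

1. form.x = 20  [footer.left = form.left]
2. form.w = 141  [footer.w = form.w]
3. form.y = 52  [form.top = footer.bottom + 10]
4. form.h = 97  [form.h = 97]

form = (x=20, y=52, w=141, h=97)
violated soft preferences: 17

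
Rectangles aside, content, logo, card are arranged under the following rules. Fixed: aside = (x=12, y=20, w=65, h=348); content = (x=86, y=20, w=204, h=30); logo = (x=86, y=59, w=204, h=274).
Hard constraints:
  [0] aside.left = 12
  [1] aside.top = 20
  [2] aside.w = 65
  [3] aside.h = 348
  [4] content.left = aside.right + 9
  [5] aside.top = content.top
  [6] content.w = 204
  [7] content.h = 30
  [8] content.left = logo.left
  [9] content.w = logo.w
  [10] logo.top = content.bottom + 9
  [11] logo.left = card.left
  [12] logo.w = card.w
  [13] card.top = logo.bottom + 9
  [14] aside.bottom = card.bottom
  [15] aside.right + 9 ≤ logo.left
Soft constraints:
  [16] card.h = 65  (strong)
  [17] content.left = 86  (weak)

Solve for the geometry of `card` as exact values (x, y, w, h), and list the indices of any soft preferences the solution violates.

card = (x=86, y=342, w=204, h=26)
violated soft preferences: 16

1. card.x = 86  [logo.left = card.left]
2. card.w = 204  [logo.w = card.w]
3. card.y = 342  [card.top = logo.bottom + 9]
4. card.h = 26  [aside.bottom = card.bottom]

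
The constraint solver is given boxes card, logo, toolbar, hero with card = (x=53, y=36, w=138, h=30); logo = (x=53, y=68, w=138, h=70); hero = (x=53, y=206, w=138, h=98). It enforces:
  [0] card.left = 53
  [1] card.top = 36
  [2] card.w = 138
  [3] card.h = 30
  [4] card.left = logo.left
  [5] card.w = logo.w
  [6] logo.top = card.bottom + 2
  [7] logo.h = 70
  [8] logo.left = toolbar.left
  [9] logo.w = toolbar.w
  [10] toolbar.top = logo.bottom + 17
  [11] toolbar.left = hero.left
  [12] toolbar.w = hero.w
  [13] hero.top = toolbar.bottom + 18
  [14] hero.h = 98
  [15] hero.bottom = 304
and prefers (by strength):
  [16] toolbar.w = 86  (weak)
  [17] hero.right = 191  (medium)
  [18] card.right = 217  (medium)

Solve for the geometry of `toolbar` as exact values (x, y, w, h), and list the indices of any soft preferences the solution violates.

toolbar = (x=53, y=155, w=138, h=33)
violated soft preferences: 16, 18

1. toolbar.x = 53  [logo.left = toolbar.left]
2. toolbar.w = 138  [logo.w = toolbar.w]
3. toolbar.y = 155  [toolbar.top = logo.bottom + 17]
4. toolbar.h = 33  [hero.top = toolbar.bottom + 18]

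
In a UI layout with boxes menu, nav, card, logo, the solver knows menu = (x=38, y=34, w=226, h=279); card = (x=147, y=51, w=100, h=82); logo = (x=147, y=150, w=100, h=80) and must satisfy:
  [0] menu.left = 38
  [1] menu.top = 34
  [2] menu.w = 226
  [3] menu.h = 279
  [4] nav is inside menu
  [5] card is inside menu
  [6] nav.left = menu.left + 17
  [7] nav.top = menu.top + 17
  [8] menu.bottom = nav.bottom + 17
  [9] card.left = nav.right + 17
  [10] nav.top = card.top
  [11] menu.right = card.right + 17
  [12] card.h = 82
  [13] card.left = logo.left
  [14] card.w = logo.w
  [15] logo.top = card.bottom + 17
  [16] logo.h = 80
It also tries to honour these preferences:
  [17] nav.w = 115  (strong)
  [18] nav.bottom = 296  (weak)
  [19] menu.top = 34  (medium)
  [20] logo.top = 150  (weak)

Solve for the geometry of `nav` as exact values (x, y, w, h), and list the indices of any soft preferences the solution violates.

1. nav.x = 55  [nav.left = menu.left + 17]
2. nav.y = 51  [nav.top = menu.top + 17]
3. nav.h = 245  [menu.bottom = nav.bottom + 17]
4. nav.w = 75  [card.left = nav.right + 17]

nav = (x=55, y=51, w=75, h=245)
violated soft preferences: 17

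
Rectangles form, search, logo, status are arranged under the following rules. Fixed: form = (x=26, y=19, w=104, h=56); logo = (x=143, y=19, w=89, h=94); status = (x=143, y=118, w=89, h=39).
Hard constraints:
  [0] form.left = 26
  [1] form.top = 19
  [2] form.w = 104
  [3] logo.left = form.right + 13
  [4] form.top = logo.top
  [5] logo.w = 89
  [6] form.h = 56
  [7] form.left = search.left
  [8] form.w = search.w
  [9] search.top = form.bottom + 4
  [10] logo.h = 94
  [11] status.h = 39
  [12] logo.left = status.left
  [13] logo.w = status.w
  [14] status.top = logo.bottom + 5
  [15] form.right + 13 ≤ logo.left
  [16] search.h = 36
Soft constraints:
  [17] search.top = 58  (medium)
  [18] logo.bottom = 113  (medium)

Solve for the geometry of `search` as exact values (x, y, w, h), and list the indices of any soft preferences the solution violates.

1. search.x = 26  [form.left = search.left]
2. search.w = 104  [form.w = search.w]
3. search.y = 79  [search.top = form.bottom + 4]
4. search.h = 36  [search.h = 36]

search = (x=26, y=79, w=104, h=36)
violated soft preferences: 17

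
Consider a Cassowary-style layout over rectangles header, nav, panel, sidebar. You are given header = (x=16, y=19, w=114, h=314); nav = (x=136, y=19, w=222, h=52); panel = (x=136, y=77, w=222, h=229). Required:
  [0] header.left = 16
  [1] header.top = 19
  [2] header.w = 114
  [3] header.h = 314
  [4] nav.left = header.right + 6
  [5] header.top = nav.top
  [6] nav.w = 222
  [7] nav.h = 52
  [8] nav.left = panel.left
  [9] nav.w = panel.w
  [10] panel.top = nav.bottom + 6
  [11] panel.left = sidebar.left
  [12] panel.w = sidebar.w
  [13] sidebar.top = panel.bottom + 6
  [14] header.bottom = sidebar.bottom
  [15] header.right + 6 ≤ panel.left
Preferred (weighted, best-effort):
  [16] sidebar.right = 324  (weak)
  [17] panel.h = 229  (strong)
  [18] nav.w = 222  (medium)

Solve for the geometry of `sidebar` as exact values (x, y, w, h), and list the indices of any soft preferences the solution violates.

1. sidebar.x = 136  [panel.left = sidebar.left]
2. sidebar.w = 222  [panel.w = sidebar.w]
3. sidebar.y = 312  [sidebar.top = panel.bottom + 6]
4. sidebar.h = 21  [header.bottom = sidebar.bottom]

sidebar = (x=136, y=312, w=222, h=21)
violated soft preferences: 16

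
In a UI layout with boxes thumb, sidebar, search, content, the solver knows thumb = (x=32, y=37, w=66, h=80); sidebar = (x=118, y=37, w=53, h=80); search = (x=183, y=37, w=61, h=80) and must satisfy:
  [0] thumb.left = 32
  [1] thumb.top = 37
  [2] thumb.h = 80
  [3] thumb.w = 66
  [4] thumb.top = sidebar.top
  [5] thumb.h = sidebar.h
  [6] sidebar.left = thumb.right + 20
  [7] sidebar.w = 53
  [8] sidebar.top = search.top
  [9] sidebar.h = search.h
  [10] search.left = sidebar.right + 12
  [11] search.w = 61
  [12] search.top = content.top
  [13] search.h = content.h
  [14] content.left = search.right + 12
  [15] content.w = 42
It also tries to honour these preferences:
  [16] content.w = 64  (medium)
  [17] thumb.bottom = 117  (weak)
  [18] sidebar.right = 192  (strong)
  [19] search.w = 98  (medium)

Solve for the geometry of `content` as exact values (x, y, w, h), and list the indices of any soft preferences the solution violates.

1. content.y = 37  [search.top = content.top]
2. content.h = 80  [search.h = content.h]
3. content.x = 256  [content.left = search.right + 12]
4. content.w = 42  [content.w = 42]

content = (x=256, y=37, w=42, h=80)
violated soft preferences: 16, 18, 19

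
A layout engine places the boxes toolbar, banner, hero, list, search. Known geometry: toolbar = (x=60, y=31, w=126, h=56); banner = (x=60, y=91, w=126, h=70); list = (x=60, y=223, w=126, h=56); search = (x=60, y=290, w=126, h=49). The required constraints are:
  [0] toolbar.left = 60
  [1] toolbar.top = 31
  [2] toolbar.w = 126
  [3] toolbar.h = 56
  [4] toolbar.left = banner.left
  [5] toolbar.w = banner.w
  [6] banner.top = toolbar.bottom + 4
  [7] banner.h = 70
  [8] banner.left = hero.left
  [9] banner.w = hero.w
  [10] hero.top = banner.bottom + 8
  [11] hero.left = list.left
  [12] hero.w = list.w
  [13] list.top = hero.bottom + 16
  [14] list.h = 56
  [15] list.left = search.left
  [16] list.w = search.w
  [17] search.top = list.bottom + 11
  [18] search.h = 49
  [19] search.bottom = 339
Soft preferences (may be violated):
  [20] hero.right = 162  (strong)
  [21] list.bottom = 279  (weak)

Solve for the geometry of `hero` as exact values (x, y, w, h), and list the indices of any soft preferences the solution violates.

hero = (x=60, y=169, w=126, h=38)
violated soft preferences: 20

1. hero.x = 60  [banner.left = hero.left]
2. hero.w = 126  [banner.w = hero.w]
3. hero.y = 169  [hero.top = banner.bottom + 8]
4. hero.h = 38  [list.top = hero.bottom + 16]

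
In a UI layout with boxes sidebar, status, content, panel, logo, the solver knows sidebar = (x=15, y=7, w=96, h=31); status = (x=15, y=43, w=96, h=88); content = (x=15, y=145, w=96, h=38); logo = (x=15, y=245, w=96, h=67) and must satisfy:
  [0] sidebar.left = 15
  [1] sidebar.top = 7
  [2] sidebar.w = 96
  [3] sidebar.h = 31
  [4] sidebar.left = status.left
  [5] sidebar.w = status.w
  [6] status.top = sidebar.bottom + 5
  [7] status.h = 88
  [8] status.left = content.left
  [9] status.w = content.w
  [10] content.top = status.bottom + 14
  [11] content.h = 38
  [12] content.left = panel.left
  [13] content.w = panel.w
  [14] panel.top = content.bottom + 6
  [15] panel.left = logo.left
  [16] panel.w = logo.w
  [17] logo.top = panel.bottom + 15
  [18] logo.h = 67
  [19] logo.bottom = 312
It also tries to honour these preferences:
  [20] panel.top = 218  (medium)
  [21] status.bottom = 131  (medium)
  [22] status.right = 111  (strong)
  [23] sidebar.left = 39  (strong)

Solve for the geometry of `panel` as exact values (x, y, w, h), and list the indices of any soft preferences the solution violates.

panel = (x=15, y=189, w=96, h=41)
violated soft preferences: 20, 23

1. panel.x = 15  [content.left = panel.left]
2. panel.w = 96  [content.w = panel.w]
3. panel.y = 189  [panel.top = content.bottom + 6]
4. panel.h = 41  [logo.top = panel.bottom + 15]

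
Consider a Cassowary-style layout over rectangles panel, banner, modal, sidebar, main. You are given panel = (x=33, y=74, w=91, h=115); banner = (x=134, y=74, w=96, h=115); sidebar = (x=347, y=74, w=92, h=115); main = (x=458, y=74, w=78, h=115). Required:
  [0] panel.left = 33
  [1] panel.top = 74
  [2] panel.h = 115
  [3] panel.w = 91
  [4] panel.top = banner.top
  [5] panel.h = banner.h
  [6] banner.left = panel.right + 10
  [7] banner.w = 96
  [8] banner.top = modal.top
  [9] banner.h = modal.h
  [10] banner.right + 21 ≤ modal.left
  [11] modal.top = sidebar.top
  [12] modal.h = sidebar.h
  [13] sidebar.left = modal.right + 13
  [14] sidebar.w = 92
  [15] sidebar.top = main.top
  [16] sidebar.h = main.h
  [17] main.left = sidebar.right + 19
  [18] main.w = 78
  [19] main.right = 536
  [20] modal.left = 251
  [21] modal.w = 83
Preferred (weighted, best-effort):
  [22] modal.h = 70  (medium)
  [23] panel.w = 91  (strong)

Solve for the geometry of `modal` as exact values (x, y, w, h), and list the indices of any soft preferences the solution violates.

1. modal.y = 74  [banner.top = modal.top]
2. modal.h = 115  [banner.h = modal.h]
3. modal.x = 251  [modal.left = 251]
4. modal.w = 83  [modal.w = 83]

modal = (x=251, y=74, w=83, h=115)
violated soft preferences: 22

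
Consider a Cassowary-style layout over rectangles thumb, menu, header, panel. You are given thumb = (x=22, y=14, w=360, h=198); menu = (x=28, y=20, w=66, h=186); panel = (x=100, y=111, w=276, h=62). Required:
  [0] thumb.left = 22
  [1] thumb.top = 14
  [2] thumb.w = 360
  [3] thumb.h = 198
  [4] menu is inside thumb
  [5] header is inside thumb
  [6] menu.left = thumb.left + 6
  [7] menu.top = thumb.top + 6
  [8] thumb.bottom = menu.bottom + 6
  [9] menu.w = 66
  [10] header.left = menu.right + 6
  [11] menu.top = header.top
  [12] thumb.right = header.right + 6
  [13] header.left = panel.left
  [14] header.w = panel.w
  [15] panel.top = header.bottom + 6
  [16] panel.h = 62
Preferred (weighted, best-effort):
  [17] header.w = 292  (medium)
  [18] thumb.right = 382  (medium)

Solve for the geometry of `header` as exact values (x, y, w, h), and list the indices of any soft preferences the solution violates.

1. header.x = 100  [header.left = menu.right + 6]
2. header.y = 20  [menu.top = header.top]
3. header.w = 276  [thumb.right = header.right + 6]
4. header.h = 85  [panel.top = header.bottom + 6]

header = (x=100, y=20, w=276, h=85)
violated soft preferences: 17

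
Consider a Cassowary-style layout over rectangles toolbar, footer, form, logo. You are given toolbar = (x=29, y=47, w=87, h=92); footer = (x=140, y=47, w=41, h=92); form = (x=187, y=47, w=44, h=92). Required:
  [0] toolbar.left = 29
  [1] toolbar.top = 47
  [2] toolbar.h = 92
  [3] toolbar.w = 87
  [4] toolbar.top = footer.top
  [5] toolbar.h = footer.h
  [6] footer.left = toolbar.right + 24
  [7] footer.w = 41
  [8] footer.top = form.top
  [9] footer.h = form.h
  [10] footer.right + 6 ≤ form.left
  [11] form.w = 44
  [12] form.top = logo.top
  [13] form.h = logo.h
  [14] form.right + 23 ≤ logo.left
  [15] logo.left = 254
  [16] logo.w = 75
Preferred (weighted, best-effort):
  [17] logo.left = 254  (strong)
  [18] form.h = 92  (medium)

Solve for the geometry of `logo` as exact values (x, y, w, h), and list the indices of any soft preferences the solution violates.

1. logo.y = 47  [form.top = logo.top]
2. logo.h = 92  [form.h = logo.h]
3. logo.x = 254  [logo.left = 254]
4. logo.w = 75  [logo.w = 75]

logo = (x=254, y=47, w=75, h=92)
violated soft preferences: none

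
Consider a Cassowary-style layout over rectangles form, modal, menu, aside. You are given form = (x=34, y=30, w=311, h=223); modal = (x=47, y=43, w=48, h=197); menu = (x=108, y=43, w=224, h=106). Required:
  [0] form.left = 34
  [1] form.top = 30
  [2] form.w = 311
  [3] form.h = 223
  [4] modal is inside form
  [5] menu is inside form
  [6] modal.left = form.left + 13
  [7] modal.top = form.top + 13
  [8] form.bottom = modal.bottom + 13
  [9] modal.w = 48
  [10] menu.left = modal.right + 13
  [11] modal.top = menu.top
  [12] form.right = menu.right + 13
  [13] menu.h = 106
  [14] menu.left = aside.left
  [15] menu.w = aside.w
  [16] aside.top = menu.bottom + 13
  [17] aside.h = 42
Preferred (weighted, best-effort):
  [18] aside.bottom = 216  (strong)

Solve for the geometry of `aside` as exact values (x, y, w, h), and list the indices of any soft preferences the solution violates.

1. aside.x = 108  [menu.left = aside.left]
2. aside.w = 224  [menu.w = aside.w]
3. aside.y = 162  [aside.top = menu.bottom + 13]
4. aside.h = 42  [aside.h = 42]

aside = (x=108, y=162, w=224, h=42)
violated soft preferences: 18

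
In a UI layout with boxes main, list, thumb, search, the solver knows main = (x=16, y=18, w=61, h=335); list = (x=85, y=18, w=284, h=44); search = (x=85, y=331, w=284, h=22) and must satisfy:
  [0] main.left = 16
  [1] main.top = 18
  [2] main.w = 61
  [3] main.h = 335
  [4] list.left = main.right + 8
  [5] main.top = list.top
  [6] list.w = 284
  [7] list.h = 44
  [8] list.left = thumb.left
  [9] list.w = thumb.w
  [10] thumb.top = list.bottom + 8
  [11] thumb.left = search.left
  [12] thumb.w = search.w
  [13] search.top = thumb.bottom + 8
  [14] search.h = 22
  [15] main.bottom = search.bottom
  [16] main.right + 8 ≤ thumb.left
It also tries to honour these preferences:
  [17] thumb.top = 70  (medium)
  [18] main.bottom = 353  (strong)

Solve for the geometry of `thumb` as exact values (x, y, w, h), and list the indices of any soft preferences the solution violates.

1. thumb.x = 85  [list.left = thumb.left]
2. thumb.w = 284  [list.w = thumb.w]
3. thumb.y = 70  [thumb.top = list.bottom + 8]
4. thumb.h = 253  [search.top = thumb.bottom + 8]

thumb = (x=85, y=70, w=284, h=253)
violated soft preferences: none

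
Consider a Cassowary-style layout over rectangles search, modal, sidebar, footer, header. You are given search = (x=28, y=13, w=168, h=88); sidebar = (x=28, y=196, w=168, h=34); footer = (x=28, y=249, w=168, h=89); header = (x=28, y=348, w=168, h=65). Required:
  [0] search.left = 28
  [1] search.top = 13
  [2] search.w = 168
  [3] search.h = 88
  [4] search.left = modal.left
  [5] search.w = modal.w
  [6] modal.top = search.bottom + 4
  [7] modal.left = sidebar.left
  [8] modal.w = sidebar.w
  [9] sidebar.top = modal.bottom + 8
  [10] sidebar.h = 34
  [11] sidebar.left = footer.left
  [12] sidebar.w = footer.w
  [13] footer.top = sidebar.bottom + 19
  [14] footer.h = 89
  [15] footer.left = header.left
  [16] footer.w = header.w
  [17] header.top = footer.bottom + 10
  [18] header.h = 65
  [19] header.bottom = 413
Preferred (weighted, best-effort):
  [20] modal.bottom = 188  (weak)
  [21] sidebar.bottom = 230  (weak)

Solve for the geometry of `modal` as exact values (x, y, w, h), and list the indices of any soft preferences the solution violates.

1. modal.x = 28  [search.left = modal.left]
2. modal.w = 168  [search.w = modal.w]
3. modal.y = 105  [modal.top = search.bottom + 4]
4. modal.h = 83  [sidebar.top = modal.bottom + 8]

modal = (x=28, y=105, w=168, h=83)
violated soft preferences: none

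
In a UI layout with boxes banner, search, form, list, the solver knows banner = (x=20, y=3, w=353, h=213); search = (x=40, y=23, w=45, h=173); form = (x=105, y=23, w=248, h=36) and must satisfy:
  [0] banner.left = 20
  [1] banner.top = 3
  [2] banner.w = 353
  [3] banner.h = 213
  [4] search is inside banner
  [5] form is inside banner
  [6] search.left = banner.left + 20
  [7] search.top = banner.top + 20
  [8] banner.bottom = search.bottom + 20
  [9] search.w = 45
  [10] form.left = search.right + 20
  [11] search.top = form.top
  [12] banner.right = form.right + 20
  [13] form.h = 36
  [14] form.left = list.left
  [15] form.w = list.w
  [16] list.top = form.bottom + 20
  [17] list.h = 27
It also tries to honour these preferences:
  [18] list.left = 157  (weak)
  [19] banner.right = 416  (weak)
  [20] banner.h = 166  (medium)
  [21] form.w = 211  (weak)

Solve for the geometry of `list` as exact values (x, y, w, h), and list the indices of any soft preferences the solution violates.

list = (x=105, y=79, w=248, h=27)
violated soft preferences: 18, 19, 20, 21

1. list.x = 105  [form.left = list.left]
2. list.w = 248  [form.w = list.w]
3. list.y = 79  [list.top = form.bottom + 20]
4. list.h = 27  [list.h = 27]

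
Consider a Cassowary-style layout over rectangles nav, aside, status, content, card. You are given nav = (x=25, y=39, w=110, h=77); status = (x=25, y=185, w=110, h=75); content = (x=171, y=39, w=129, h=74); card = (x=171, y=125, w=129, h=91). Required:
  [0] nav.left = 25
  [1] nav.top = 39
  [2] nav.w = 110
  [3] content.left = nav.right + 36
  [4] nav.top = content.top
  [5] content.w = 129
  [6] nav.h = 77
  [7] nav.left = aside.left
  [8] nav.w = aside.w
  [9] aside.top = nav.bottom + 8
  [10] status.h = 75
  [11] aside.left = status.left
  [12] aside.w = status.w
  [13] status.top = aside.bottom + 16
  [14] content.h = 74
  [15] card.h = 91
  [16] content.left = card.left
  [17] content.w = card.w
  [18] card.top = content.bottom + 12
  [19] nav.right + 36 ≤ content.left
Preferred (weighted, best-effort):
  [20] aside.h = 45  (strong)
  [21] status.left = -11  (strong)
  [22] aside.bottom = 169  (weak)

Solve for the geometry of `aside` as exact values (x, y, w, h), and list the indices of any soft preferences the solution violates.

aside = (x=25, y=124, w=110, h=45)
violated soft preferences: 21

1. aside.x = 25  [nav.left = aside.left]
2. aside.w = 110  [nav.w = aside.w]
3. aside.y = 124  [aside.top = nav.bottom + 8]
4. aside.h = 45  [status.top = aside.bottom + 16]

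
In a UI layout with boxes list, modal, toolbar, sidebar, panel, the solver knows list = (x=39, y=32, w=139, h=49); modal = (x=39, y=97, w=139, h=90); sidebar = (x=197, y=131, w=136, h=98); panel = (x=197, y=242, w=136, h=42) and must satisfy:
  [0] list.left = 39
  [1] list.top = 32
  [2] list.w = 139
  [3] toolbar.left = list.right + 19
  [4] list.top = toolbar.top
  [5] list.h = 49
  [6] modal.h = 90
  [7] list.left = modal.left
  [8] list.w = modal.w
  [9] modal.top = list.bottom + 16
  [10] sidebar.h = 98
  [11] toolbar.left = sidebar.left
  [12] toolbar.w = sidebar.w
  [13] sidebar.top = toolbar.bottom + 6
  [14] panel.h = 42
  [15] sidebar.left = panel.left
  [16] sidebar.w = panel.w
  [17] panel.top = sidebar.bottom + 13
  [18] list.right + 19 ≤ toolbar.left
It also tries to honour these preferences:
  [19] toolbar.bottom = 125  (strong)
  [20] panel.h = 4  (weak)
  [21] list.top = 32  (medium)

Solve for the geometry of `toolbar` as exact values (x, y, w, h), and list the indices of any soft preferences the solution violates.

1. toolbar.x = 197  [toolbar.left = list.right + 19]
2. toolbar.y = 32  [list.top = toolbar.top]
3. toolbar.w = 136  [toolbar.w = sidebar.w]
4. toolbar.h = 93  [sidebar.top = toolbar.bottom + 6]

toolbar = (x=197, y=32, w=136, h=93)
violated soft preferences: 20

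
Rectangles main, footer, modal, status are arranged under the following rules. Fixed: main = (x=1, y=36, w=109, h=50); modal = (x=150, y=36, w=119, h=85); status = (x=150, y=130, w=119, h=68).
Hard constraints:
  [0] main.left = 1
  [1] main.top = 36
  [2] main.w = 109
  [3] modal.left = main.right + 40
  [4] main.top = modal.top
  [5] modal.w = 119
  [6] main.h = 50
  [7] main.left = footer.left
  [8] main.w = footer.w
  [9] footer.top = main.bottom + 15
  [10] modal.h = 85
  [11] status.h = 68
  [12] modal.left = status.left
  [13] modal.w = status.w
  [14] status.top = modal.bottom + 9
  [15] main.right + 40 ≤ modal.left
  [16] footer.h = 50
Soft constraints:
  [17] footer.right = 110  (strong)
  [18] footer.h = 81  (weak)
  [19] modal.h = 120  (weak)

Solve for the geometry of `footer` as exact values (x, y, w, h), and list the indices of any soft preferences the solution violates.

footer = (x=1, y=101, w=109, h=50)
violated soft preferences: 18, 19

1. footer.x = 1  [main.left = footer.left]
2. footer.w = 109  [main.w = footer.w]
3. footer.y = 101  [footer.top = main.bottom + 15]
4. footer.h = 50  [footer.h = 50]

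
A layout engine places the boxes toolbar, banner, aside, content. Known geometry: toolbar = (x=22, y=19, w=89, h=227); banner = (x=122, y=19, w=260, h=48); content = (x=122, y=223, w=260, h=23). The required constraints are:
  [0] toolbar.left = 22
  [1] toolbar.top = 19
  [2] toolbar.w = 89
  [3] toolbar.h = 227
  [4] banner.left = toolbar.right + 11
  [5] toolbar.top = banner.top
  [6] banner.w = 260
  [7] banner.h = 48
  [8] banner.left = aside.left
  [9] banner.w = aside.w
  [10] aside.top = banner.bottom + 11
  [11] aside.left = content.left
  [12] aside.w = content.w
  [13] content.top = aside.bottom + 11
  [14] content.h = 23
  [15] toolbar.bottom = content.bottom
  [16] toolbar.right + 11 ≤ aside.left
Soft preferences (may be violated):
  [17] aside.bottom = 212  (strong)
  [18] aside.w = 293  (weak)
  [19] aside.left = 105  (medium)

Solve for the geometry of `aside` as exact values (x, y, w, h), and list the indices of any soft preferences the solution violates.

1. aside.x = 122  [banner.left = aside.left]
2. aside.w = 260  [banner.w = aside.w]
3. aside.y = 78  [aside.top = banner.bottom + 11]
4. aside.h = 134  [content.top = aside.bottom + 11]

aside = (x=122, y=78, w=260, h=134)
violated soft preferences: 18, 19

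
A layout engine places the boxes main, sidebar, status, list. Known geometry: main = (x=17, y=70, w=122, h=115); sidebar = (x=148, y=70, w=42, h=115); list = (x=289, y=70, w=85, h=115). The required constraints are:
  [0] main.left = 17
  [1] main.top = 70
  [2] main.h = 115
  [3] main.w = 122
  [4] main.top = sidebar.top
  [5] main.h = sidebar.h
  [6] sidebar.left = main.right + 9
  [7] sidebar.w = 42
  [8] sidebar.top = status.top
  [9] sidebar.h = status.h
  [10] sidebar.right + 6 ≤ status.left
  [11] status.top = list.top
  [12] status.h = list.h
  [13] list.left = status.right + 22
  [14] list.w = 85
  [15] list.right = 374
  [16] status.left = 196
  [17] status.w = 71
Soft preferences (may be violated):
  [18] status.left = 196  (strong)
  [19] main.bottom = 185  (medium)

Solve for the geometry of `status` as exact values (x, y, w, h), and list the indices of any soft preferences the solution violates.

status = (x=196, y=70, w=71, h=115)
violated soft preferences: none

1. status.y = 70  [sidebar.top = status.top]
2. status.h = 115  [sidebar.h = status.h]
3. status.x = 196  [status.left = 196]
4. status.w = 71  [status.w = 71]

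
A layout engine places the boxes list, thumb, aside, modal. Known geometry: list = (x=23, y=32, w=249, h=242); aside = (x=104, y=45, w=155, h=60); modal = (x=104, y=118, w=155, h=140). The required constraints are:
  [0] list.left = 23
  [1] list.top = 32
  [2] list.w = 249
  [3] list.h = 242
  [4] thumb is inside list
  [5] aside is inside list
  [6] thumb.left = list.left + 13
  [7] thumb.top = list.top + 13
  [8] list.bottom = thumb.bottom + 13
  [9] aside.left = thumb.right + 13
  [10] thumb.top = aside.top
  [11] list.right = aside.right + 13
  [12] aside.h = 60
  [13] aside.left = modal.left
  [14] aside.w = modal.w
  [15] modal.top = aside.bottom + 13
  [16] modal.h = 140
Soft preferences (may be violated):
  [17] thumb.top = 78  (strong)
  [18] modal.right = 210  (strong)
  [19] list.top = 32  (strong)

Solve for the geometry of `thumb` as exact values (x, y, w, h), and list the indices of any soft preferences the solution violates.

thumb = (x=36, y=45, w=55, h=216)
violated soft preferences: 17, 18

1. thumb.x = 36  [thumb.left = list.left + 13]
2. thumb.y = 45  [thumb.top = list.top + 13]
3. thumb.h = 216  [list.bottom = thumb.bottom + 13]
4. thumb.w = 55  [aside.left = thumb.right + 13]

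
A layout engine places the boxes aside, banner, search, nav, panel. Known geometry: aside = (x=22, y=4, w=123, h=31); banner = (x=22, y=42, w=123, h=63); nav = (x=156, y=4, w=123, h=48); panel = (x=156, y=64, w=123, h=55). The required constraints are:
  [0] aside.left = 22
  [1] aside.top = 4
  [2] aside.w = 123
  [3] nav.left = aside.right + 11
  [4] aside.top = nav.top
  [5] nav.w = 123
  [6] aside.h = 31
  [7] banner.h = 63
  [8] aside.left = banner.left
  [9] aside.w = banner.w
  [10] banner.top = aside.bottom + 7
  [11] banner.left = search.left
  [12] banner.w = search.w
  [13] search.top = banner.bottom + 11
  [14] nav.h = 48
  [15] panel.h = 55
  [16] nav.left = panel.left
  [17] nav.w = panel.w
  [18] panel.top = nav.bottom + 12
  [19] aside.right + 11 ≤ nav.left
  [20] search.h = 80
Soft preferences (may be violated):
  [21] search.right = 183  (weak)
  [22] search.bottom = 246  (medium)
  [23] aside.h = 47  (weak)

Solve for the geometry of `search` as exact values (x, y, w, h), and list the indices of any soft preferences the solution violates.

1. search.x = 22  [banner.left = search.left]
2. search.w = 123  [banner.w = search.w]
3. search.y = 116  [search.top = banner.bottom + 11]
4. search.h = 80  [search.h = 80]

search = (x=22, y=116, w=123, h=80)
violated soft preferences: 21, 22, 23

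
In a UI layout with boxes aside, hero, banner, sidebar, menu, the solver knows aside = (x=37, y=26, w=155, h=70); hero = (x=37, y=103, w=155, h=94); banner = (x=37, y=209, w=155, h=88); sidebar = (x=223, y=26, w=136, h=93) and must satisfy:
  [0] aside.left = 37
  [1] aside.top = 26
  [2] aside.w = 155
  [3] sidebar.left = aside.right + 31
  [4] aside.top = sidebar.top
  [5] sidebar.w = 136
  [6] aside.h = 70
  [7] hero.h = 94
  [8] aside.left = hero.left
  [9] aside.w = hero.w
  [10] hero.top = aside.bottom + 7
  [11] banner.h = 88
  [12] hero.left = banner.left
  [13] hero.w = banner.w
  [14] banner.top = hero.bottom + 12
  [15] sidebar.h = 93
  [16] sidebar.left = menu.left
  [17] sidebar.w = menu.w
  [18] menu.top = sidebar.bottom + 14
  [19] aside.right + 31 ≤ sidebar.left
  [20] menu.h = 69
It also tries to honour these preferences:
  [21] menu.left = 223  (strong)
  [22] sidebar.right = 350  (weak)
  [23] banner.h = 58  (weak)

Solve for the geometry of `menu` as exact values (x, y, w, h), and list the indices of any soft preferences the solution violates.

menu = (x=223, y=133, w=136, h=69)
violated soft preferences: 22, 23

1. menu.x = 223  [sidebar.left = menu.left]
2. menu.w = 136  [sidebar.w = menu.w]
3. menu.y = 133  [menu.top = sidebar.bottom + 14]
4. menu.h = 69  [menu.h = 69]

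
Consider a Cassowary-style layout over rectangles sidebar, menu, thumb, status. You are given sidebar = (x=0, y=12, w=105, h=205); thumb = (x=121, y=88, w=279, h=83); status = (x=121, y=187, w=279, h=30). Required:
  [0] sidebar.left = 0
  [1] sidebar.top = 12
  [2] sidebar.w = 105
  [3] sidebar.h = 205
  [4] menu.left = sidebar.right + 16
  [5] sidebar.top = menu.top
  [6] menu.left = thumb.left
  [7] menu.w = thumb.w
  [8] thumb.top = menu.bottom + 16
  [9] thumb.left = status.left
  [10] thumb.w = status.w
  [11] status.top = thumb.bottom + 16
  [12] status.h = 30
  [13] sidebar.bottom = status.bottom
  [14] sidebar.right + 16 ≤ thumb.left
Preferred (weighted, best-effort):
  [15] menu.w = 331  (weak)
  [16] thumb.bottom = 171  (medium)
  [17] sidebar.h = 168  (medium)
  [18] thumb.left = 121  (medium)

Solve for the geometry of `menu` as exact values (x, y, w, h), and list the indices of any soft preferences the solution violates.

1. menu.x = 121  [menu.left = sidebar.right + 16]
2. menu.y = 12  [sidebar.top = menu.top]
3. menu.w = 279  [menu.w = thumb.w]
4. menu.h = 60  [thumb.top = menu.bottom + 16]

menu = (x=121, y=12, w=279, h=60)
violated soft preferences: 15, 17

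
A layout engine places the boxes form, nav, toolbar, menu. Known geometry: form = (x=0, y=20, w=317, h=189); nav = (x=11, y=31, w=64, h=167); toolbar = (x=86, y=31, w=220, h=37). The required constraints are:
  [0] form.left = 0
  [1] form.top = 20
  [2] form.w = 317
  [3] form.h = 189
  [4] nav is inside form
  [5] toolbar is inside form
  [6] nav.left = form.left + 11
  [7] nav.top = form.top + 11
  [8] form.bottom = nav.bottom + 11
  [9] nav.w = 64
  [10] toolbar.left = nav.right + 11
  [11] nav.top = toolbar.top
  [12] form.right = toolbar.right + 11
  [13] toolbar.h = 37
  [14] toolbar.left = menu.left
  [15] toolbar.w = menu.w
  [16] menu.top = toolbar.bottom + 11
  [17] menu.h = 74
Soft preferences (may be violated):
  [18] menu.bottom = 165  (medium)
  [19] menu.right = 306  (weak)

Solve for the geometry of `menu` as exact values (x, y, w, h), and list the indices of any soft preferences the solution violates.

menu = (x=86, y=79, w=220, h=74)
violated soft preferences: 18

1. menu.x = 86  [toolbar.left = menu.left]
2. menu.w = 220  [toolbar.w = menu.w]
3. menu.y = 79  [menu.top = toolbar.bottom + 11]
4. menu.h = 74  [menu.h = 74]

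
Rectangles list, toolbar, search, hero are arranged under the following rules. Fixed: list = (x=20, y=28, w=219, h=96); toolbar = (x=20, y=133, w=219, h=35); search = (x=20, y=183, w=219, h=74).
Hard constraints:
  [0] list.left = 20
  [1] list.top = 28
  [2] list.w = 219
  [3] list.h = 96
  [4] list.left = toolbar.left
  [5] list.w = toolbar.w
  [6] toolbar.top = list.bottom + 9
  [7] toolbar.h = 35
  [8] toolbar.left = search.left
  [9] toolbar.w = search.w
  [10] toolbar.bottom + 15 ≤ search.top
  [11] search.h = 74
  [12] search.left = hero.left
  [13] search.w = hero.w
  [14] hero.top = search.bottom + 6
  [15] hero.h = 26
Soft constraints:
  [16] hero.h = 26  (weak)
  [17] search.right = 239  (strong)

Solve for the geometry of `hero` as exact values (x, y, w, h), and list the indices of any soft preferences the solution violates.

hero = (x=20, y=263, w=219, h=26)
violated soft preferences: none

1. hero.x = 20  [search.left = hero.left]
2. hero.w = 219  [search.w = hero.w]
3. hero.y = 263  [hero.top = search.bottom + 6]
4. hero.h = 26  [hero.h = 26]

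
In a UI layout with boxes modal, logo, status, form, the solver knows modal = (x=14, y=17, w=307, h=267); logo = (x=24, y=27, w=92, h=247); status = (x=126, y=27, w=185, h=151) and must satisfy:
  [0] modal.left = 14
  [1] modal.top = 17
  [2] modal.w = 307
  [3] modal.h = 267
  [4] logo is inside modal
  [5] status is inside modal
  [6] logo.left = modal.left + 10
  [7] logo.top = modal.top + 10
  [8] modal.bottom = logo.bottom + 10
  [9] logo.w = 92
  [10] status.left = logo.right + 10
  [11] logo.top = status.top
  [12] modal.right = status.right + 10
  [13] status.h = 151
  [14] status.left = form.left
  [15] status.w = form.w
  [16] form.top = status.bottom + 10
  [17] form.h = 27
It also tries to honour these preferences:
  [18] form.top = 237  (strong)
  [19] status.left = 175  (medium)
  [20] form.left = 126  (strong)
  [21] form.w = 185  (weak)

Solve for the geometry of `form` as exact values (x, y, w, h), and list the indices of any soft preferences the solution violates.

1. form.x = 126  [status.left = form.left]
2. form.w = 185  [status.w = form.w]
3. form.y = 188  [form.top = status.bottom + 10]
4. form.h = 27  [form.h = 27]

form = (x=126, y=188, w=185, h=27)
violated soft preferences: 18, 19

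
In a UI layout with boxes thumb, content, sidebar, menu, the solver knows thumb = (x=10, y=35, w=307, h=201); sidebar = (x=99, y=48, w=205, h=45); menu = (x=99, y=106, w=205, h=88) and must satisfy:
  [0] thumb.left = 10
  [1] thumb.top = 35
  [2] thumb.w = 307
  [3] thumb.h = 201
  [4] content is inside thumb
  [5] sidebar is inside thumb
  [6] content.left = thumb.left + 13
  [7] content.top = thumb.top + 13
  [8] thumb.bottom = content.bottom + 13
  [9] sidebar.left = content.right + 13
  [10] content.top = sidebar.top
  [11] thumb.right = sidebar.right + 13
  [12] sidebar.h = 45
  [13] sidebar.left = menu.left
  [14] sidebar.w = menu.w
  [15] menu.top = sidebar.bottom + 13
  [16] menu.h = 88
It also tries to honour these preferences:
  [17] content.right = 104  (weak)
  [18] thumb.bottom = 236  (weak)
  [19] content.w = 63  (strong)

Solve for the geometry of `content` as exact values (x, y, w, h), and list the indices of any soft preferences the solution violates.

content = (x=23, y=48, w=63, h=175)
violated soft preferences: 17

1. content.x = 23  [content.left = thumb.left + 13]
2. content.y = 48  [content.top = thumb.top + 13]
3. content.h = 175  [thumb.bottom = content.bottom + 13]
4. content.w = 63  [sidebar.left = content.right + 13]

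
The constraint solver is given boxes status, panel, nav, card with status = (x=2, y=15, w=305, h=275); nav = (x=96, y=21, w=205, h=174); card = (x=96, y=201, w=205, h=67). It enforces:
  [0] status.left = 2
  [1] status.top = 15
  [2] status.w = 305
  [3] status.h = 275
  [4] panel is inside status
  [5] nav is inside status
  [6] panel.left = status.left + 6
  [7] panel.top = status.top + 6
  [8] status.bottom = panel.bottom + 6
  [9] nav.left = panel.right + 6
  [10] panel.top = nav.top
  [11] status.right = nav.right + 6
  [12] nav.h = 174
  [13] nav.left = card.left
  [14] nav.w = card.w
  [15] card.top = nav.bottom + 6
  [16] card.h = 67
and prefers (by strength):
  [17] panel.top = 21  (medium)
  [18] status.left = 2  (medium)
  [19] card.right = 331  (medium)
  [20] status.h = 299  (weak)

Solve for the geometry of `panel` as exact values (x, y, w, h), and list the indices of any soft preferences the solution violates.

panel = (x=8, y=21, w=82, h=263)
violated soft preferences: 19, 20

1. panel.x = 8  [panel.left = status.left + 6]
2. panel.y = 21  [panel.top = status.top + 6]
3. panel.h = 263  [status.bottom = panel.bottom + 6]
4. panel.w = 82  [nav.left = panel.right + 6]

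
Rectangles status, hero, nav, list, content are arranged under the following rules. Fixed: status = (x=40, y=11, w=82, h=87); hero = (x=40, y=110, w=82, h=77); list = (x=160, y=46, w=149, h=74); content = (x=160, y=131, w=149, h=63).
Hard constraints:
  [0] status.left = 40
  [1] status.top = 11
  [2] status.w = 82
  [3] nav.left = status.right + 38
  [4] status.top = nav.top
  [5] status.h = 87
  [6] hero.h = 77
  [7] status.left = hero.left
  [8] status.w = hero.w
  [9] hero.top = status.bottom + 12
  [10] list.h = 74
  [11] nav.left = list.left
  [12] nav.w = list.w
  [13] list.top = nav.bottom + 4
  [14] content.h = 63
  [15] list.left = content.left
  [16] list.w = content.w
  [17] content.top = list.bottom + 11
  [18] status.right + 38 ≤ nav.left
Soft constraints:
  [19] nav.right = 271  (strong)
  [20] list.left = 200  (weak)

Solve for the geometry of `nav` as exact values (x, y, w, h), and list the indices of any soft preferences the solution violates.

nav = (x=160, y=11, w=149, h=31)
violated soft preferences: 19, 20

1. nav.x = 160  [nav.left = status.right + 38]
2. nav.y = 11  [status.top = nav.top]
3. nav.w = 149  [nav.w = list.w]
4. nav.h = 31  [list.top = nav.bottom + 4]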